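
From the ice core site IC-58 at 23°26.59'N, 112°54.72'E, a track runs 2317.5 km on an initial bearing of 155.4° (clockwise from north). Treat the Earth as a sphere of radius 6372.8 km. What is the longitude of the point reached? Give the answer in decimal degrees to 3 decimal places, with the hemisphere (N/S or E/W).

121.451°E

IC-58: φ = +23.44317°, λ = +112.91200°
δ = d/R = 2317.5/6372.8 = 0.363655 rad
φ₂ = arcsin(sin φ₁ cos δ + cos φ₁ sin δ cos θ)
   = arcsin(0.39784·0.93460 + 0.91746·0.35569·-0.90924) = 4.30748°
λ₂ = λ₁ + atan2(sin θ sin δ cos φ₁, cos δ − sin φ₁ sin φ₂) = 121.45128°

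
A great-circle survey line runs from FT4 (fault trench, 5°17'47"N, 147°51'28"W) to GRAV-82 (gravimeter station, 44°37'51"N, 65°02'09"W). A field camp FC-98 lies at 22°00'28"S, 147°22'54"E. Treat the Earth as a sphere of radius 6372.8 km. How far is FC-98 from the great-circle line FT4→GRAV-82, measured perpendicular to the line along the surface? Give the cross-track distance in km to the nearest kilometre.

1902 km

FT4: φ = +5.29639°, λ = -147.85778°
GRAV-82: φ = +44.63083°, λ = -65.03583°
FC-98: φ = -22.00778°, λ = +147.38167°
δ₁₃ = central angle FT4→FC-98 = 1.203543 rad  (haversine)
θ₁₃ = bearing FT4→FC-98 = 243.967°,  θ₁₂ = bearing FT4→GRAV-82 = 45.604°
dₓₜ = R·arcsin(sin δ₁₃ · sin(θ₁₃ − θ₁₂)) = 6372.8·arcsin(0.93332·sin(198.362°)) = -1901.832 km
|dₓₜ| = 1901.832 km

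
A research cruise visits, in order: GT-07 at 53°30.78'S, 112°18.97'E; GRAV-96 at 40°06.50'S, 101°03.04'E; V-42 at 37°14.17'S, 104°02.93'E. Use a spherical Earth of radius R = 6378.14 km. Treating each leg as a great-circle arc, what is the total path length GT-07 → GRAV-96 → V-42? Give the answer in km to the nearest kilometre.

GT-07: φ = -53.51300°, λ = +112.31617°
GRAV-96: φ = -40.10833°, λ = +101.05067°
V-42: φ = -37.23617°, λ = +104.04883°
GT-07→GRAV-96: c = 0.269162 rad, d = 1716.75 km
GRAV-96→V-42: c = 0.064659 rad, d = 412.40 km
Total = 1716.75 + 412.40 = 2129.15 km

2129 km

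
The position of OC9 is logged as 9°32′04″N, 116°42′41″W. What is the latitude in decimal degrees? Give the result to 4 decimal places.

9.5344°N

9° + 32′/60 + 4″/3600 = 9 + 0.53333 + 0.00111 = 9.5344°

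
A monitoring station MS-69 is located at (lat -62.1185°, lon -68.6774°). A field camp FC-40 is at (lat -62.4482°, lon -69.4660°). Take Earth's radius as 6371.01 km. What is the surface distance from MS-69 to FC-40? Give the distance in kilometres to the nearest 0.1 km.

Δφ = -0.3297°,  Δλ = -0.7886°
a = sin²(Δφ/2) + cos φ₁ cos φ₂ sin²(Δλ/2) = 0.000019
c = 2·arcsin(√a) = 0.008608 rad = 0.4932°
d = R·c = 6371.01 × 0.008608 = 54.8 km

54.8 km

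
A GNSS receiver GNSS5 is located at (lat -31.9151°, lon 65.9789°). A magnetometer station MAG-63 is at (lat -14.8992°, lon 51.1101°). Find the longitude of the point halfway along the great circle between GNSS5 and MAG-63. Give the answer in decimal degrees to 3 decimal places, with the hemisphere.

Bx = cos φ₂ cos Δλ = 0.934021,  By = cos φ₂ sin Δλ = -0.247979
φₘ = atan2(sin φ₁ + sin φ₂, √((cos φ₁ + Bx)² + By²)) = -23.58325°
λₘ = λ₁ + atan2(By, cos φ₁ + Bx) = 58.06036°

58.060°E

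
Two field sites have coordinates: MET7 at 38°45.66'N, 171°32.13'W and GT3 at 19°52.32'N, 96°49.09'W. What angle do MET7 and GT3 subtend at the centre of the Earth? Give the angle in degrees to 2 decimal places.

MET7: φ = +38.76100°, λ = -171.53550°
GT3: φ = +19.87200°, λ = -96.81817°
Δφ = -18.8890°,  Δλ = 74.7173°
a = sin²(Δφ/2) + cos φ₁ cos φ₂ sin²(Δλ/2) = 0.296946
c = 2·arcsin(√a) = 1.152606 rad = 66.0394°

66.04°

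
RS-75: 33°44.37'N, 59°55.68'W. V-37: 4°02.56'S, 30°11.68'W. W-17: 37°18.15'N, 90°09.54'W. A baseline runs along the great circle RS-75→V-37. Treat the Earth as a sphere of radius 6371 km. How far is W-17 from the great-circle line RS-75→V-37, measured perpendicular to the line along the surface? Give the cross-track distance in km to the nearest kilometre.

RS-75: φ = +33.73950°, λ = -59.92800°
V-37: φ = -4.04267°, λ = -30.19467°
W-17: φ = +37.30250°, λ = -90.15900°
δ₁₃ = central angle RS-75→W-17 = 0.432051 rad  (haversine)
θ₁₃ = bearing RS-75→W-17 = 286.972°,  θ₁₂ = bearing RS-75→V-37 = 137.490°
dₓₜ = R·arcsin(sin δ₁₃ · sin(θ₁₃ − θ₁₂)) = 6371·arcsin(0.41873·sin(149.482°)) = 1365.144 km
|dₓₜ| = 1365.144 km

1365 km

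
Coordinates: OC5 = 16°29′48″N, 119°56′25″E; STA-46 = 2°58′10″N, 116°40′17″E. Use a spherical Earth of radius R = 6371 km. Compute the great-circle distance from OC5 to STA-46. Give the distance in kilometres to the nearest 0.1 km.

1546.0 km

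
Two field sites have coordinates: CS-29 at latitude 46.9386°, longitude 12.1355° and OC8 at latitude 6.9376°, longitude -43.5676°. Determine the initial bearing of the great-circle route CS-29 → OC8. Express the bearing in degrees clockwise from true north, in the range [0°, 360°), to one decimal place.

248.3°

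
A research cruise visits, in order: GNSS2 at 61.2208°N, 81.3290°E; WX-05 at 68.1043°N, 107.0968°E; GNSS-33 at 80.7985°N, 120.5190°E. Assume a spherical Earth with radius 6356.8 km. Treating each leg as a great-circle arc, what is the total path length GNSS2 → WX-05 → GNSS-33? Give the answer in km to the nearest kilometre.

GNSS2→WX-05: c = 0.224348 rad, d = 1426.13 km
WX-05→GNSS-33: c = 0.228850 rad, d = 1454.75 km
Total = 1426.13 + 1454.75 = 2880.89 km

2881 km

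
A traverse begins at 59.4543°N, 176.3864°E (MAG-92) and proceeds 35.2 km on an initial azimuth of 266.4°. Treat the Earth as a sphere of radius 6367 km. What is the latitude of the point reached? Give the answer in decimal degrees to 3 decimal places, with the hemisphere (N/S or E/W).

δ = d/R = 35.2/6367 = 0.005529 rad
φ₂ = arcsin(sin φ₁ cos δ + cos φ₁ sin δ cos θ)
   = arcsin(0.86122·0.99998 + 0.50823·0.00553·-0.06279) = 59.43293°
λ₂ = λ₁ + atan2(sin θ sin δ cos φ₁, cos δ − sin φ₁ sin φ₂) = 175.76475°

59.433°N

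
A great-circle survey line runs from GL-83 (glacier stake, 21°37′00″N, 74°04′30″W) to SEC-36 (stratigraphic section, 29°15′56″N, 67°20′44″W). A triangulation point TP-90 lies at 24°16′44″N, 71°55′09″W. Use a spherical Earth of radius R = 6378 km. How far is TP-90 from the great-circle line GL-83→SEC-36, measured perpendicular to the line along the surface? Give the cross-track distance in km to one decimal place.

5.0 km

GL-83: φ = +21.61667°, λ = -74.07500°
SEC-36: φ = +29.26556°, λ = -67.34556°
TP-90: φ = +24.27889°, λ = -71.91917°
δ₁₃ = central angle GL-83→TP-90 = 0.057958 rad  (haversine)
θ₁₃ = bearing GL-83→TP-90 = 36.297°,  θ₁₂ = bearing GL-83→SEC-36 = 37.069°
dₓₜ = R·arcsin(sin δ₁₃ · sin(θ₁₃ − θ₁₂)) = 6378·arcsin(0.05793·sin(-0.772°)) = -4.978 km
|dₓₜ| = 4.978 km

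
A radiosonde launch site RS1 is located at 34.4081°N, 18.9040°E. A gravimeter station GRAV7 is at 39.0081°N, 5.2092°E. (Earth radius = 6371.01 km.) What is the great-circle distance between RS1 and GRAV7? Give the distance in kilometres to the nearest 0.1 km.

1321.9 km

Δφ = 4.6000°,  Δλ = -13.6948°
a = sin²(Δφ/2) + cos φ₁ cos φ₂ sin²(Δλ/2) = 0.010724
c = 2·arcsin(√a) = 0.207481 rad = 11.8878°
d = R·c = 6371.01 × 0.207481 = 1321.9 km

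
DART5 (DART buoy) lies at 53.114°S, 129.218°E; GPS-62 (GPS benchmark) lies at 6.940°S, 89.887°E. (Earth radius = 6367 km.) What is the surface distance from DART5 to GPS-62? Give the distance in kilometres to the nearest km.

6236 km

Δφ = 46.1740°,  Δλ = -39.3310°
a = sin²(Δφ/2) + cos φ₁ cos φ₂ sin²(Δλ/2) = 0.221243
c = 2·arcsin(√a) = 0.979408 rad = 56.1159°
d = R·c = 6367 × 0.979408 = 6235.9 km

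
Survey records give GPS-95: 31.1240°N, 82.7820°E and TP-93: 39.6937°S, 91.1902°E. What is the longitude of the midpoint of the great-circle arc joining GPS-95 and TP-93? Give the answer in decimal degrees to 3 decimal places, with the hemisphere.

86.762°E

Bx = cos φ₂ cos Δλ = 0.761199,  By = cos φ₂ sin Δλ = 0.112515
φₘ = atan2(sin φ₁ + sin φ₂, √((cos φ₁ + Bx)² + By²)) = -4.29633°
λₘ = λ₁ + atan2(By, cos φ₁ + Bx) = 86.76177°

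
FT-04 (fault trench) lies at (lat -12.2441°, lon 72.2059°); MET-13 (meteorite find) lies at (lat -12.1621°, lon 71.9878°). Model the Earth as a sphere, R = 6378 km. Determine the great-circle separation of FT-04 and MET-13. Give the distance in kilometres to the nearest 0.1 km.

Δφ = 0.0820°,  Δλ = -0.2181°
a = sin²(Δφ/2) + cos φ₁ cos φ₂ sin²(Δλ/2) = 0.000004
c = 2·arcsin(√a) = 0.003986 rad = 0.2284°
d = R·c = 6378 × 0.003986 = 25.4 km

25.4 km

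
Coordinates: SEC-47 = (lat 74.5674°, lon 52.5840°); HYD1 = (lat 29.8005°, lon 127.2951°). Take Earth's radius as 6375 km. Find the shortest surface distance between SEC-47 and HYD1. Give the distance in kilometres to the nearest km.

Δφ = -44.7669°,  Δλ = 74.7111°
a = sin²(Δφ/2) + cos φ₁ cos φ₂ sin²(Δλ/2) = 0.230024
c = 2·arcsin(√a) = 1.000417 rad = 57.3197°
d = R·c = 6375 × 1.000417 = 6377.7 km

6378 km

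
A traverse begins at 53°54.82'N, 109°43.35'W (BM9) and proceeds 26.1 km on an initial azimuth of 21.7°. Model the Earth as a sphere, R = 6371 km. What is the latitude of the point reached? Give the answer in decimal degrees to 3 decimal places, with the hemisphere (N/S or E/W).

54.132°N

BM9: φ = +53.91367°, λ = -109.72250°
δ = d/R = 26.1/6371 = 0.004097 rad
φ₂ = arcsin(sin φ₁ cos δ + cos φ₁ sin δ cos θ)
   = arcsin(0.80813·0.99999 + 0.58900·0.00410·0.92913) = 54.13166°
λ₂ = λ₁ + atan2(sin θ sin δ cos φ₁, cos δ − sin φ₁ sin φ₂) = -109.57438°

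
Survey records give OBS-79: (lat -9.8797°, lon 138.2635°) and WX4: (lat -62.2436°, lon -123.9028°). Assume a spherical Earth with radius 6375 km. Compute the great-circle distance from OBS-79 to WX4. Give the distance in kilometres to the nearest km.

Δφ = -52.3639°,  Δλ = 97.8337°
a = sin²(Δφ/2) + cos φ₁ cos φ₂ sin²(Δλ/2) = 0.455349
c = 2·arcsin(√a) = 1.481374 rad = 84.8765°
d = R·c = 6375 × 1.481374 = 9443.8 km

9444 km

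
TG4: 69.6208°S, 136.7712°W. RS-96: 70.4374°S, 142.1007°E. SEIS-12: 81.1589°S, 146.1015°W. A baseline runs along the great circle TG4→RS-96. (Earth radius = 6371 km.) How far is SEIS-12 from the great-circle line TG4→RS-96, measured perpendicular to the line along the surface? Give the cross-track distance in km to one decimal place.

882.7 km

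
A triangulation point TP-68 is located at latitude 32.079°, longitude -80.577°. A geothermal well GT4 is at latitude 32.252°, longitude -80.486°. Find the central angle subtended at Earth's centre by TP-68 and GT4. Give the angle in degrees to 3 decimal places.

0.189°

Δφ = 0.1730°,  Δλ = 0.0910°
a = sin²(Δφ/2) + cos φ₁ cos φ₂ sin²(Δλ/2) = 0.000003
c = 2·arcsin(√a) = 0.003305 rad = 0.1894°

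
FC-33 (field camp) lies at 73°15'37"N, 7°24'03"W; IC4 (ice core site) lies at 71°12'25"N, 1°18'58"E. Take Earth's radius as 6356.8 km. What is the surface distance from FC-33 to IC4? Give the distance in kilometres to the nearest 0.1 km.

FC-33: φ = +73.26028°, λ = -7.40083°
IC4: φ = +71.20694°, λ = +1.31611°
Δφ = -2.0533°,  Δλ = 8.7169°
a = sin²(Δφ/2) + cos φ₁ cos φ₂ sin²(Δλ/2) = 0.000857
c = 2·arcsin(√a) = 0.058555 rad = 3.3550°
d = R·c = 6356.8 × 0.058555 = 372.2 km

372.2 km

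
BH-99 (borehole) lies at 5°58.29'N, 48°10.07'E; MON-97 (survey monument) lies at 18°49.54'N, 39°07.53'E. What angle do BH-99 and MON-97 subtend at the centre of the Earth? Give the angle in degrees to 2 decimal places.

BH-99: φ = +5.97150°, λ = +48.16783°
MON-97: φ = +18.82567°, λ = +39.12550°
Δφ = 12.8542°,  Δλ = -9.0423°
a = sin²(Δφ/2) + cos φ₁ cos φ₂ sin²(Δλ/2) = 0.018380
c = 2·arcsin(√a) = 0.271981 rad = 15.5834°

15.58°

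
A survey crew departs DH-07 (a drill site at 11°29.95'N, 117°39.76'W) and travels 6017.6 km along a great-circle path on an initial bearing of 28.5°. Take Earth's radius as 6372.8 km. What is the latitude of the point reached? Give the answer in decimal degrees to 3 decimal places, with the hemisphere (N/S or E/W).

DH-07: φ = +11.49917°, λ = -117.66267°
δ = d/R = 6017.6/6372.8 = 0.944263 rad
φ₂ = arcsin(sin φ₁ cos δ + cos φ₁ sin δ cos θ)
   = arcsin(0.19935·0.58634 + 0.97993·0.81007·0.87882) = 54.53781°
λ₂ = λ₁ + atan2(sin θ sin δ cos φ₁, cos δ − sin φ₁ sin φ₂) = -75.88512°

54.538°N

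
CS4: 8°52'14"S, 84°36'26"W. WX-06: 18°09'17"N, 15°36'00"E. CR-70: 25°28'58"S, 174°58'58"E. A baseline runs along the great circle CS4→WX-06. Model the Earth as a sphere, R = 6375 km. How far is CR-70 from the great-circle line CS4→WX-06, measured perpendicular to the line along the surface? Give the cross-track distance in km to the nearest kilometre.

1120 km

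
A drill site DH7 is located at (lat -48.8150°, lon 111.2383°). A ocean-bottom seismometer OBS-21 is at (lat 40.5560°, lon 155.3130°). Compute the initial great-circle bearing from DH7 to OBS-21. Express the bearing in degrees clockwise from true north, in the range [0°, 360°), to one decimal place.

32.2°

Δλ = 44.0747°
y = sin Δλ · cos φ₂ = 0.528493
x = cos φ₁ sin φ₂ − sin φ₁ cos φ₂ cos Δλ = 0.838942
θ = atan2(y, x) = 32.2090° → 32.2090° (mod 360°)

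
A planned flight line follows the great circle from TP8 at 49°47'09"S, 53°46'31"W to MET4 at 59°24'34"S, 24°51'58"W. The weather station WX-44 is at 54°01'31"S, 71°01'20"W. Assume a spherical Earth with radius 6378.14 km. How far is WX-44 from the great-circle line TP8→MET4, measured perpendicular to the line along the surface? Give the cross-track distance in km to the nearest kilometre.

1190 km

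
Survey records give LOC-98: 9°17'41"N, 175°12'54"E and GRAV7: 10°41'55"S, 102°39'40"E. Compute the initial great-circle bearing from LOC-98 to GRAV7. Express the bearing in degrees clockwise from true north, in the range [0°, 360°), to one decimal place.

256.2°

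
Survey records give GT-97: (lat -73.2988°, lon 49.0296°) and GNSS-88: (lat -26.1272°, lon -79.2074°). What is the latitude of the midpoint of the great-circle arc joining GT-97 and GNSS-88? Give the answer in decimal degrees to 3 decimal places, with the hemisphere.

61.647°S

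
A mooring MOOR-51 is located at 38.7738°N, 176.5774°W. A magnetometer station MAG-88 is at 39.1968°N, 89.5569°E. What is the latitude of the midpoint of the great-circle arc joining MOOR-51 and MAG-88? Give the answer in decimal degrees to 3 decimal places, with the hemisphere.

49.846°N

Bx = cos φ₂ cos Δλ = -0.052248,  By = cos φ₂ sin Δλ = -0.773217
φₘ = atan2(sin φ₁ + sin φ₂, √((cos φ₁ + Bx)² + By²)) = 49.84559°
λₘ = λ₁ + atan2(By, cos φ₁ + Bx) = 136.67289°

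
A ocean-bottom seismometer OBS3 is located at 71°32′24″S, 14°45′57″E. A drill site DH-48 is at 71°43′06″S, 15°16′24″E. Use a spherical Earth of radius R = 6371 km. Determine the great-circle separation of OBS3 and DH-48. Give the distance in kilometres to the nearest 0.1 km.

26.6 km

OBS3: φ = -71.54000°, λ = +14.76583°
DH-48: φ = -71.71833°, λ = +15.27333°
Δφ = -0.1783°,  Δλ = 0.5075°
a = sin²(Δφ/2) + cos φ₁ cos φ₂ sin²(Δλ/2) = 0.000004
c = 2·arcsin(√a) = 0.004181 rad = 0.2396°
d = R·c = 6371 × 0.004181 = 26.6 km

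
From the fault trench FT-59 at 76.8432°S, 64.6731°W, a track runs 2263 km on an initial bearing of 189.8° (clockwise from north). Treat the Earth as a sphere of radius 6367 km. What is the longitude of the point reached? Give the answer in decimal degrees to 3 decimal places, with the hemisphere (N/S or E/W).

141.499°E

δ = d/R = 2263/6367 = 0.355426 rad
φ₂ = arcsin(sin φ₁ cos δ + cos φ₁ sin δ cos θ)
   = arcsin(-0.97375·0.93750 + 0.22762·0.34799·-0.98541) = -82.28248°
λ₂ = λ₁ + atan2(sin θ sin δ cos φ₁, cos δ − sin φ₁ sin φ₂) = 141.49920°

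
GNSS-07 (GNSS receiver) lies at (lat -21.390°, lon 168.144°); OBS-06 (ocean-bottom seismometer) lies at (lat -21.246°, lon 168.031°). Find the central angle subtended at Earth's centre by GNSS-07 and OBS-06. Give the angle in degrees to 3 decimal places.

0.178°

Δφ = 0.1440°,  Δλ = -0.1130°
a = sin²(Δφ/2) + cos φ₁ cos φ₂ sin²(Δλ/2) = 0.000002
c = 2·arcsin(√a) = 0.003113 rad = 0.1784°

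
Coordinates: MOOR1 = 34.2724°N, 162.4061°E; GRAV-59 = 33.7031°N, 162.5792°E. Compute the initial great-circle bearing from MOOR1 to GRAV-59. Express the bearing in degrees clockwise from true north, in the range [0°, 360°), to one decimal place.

Δλ = 0.1731°
y = sin Δλ · cos φ₂ = 0.002513
x = cos φ₁ sin φ₂ − sin φ₁ cos φ₂ cos Δλ = -0.009934
θ = atan2(y, x) = 165.8015° → 165.8015° (mod 360°)

165.8°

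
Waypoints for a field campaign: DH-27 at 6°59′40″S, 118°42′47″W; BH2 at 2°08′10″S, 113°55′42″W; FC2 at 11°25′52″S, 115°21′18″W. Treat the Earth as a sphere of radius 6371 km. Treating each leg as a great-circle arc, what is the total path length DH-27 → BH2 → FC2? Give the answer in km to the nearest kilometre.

1802 km

DH-27: φ = -6.99444°, λ = -118.71306°
BH2: φ = -2.13611°, λ = -113.92833°
FC2: φ = -11.43111°, λ = -115.35500°
DH-27→BH2: c = 0.118808 rad, d = 756.93 km
BH2→FC2: c = 0.164098 rad, d = 1045.47 km
Total = 756.93 + 1045.47 = 1802.39 km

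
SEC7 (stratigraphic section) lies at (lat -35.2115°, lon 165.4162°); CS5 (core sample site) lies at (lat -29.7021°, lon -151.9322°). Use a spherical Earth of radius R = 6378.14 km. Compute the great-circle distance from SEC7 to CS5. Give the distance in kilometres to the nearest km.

Δφ = 5.5094°,  Δλ = 42.6516°
a = sin²(Δφ/2) + cos φ₁ cos φ₂ sin²(Δλ/2) = 0.096170
c = 2·arcsin(√a) = 0.630623 rad = 36.1320°
d = R·c = 6378.14 × 0.630623 = 4022.2 km

4022 km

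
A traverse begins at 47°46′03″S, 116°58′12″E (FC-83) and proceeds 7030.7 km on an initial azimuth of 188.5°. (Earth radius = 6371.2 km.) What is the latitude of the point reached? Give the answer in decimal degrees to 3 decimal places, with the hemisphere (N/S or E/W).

67.976°S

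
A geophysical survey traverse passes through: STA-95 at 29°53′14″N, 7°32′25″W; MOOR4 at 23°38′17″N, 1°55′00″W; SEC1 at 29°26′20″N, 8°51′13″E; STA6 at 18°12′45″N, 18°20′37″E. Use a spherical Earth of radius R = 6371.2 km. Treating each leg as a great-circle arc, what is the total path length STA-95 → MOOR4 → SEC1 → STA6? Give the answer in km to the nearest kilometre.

3717 km

STA-95: φ = +29.88722°, λ = -7.54028°
MOOR4: φ = +23.63806°, λ = -1.91667°
SEC1: φ = +29.43889°, λ = +8.85361°
STA6: φ = +18.21250°, λ = +18.34361°
STA-95→MOOR4: c = 0.139862 rad, d = 891.09 km
MOOR4→SEC1: c = 0.196144 rad, d = 1249.68 km
SEC1→STA6: c = 0.247434 rad, d = 1576.45 km
Total = 891.09 + 1249.68 + 1576.45 = 3717.22 km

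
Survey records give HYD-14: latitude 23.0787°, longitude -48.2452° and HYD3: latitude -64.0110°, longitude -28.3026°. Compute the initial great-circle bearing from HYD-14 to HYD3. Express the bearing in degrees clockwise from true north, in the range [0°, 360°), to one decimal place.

171.4°

Δλ = 19.9426°
y = sin Δλ · cos φ₂ = 0.149460
x = cos φ₁ sin φ₂ − sin φ₁ cos φ₂ cos Δλ = -0.988410
θ = atan2(y, x) = 171.4013° → 171.4013° (mod 360°)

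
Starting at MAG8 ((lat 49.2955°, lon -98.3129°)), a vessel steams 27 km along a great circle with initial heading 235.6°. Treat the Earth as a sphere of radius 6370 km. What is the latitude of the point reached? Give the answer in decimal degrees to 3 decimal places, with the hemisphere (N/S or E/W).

49.158°N

δ = d/R = 27/6370 = 0.004239 rad
φ₂ = arcsin(sin φ₁ cos δ + cos φ₁ sin δ cos θ)
   = arcsin(0.75808·0.99999 + 0.65216·0.00424·-0.56497) = 49.15789°
λ₂ = λ₁ + atan2(sin θ sin δ cos φ₁, cos δ − sin φ₁ sin φ₂) = -98.61931°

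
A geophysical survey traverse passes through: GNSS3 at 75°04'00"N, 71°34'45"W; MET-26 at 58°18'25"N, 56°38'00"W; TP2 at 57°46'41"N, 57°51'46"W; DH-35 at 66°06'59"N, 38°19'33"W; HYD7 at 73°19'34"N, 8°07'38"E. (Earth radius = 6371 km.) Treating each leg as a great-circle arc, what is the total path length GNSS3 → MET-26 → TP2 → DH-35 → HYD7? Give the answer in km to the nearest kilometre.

5322 km

GNSS3: φ = +75.06667°, λ = -71.57917°
MET-26: φ = +58.30694°, λ = -56.63333°
TP2: φ = +57.77806°, λ = -57.86278°
DH-35: φ = +66.11639°, λ = -38.32583°
HYD7: φ = +73.32611°, λ = +8.12722°
GNSS3→MET-26: c = 0.307998 rad, d = 1962.26 km
MET-26→TP2: c = 0.014635 rad, d = 93.24 km
TP2→DH-35: c = 0.214890 rad, d = 1369.07 km
DH-35→HYD7: c = 0.297887 rad, d = 1897.84 km
Total = 1962.26 + 93.24 + 1369.07 + 1897.84 = 5322.40 km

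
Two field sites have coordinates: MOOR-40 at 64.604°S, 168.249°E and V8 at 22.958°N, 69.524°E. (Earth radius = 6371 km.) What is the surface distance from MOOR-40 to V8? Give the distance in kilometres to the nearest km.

Δφ = 87.5620°,  Δλ = -98.7250°
a = sin²(Δφ/2) + cos φ₁ cos φ₂ sin²(Δλ/2) = 0.706133
c = 2·arcsin(√a) = 1.995737 rad = 114.3473°
d = R·c = 6371 × 1.995737 = 12714.8 km

12715 km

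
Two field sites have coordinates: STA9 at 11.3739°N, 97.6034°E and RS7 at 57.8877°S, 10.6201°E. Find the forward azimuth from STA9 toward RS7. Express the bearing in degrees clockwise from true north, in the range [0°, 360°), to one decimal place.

212.4°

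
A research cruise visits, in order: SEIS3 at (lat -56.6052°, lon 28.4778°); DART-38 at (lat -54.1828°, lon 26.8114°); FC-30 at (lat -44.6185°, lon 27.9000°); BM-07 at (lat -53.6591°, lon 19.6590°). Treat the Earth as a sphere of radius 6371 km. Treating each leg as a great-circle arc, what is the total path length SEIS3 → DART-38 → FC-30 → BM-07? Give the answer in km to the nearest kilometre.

SEIS3→DART-38: c = 0.045388 rad, d = 289.16 km
DART-38→FC-30: c = 0.167380 rad, d = 1066.38 km
FC-30→BM-07: c = 0.183442 rad, d = 1168.71 km
Total = 289.16 + 1066.38 + 1168.71 = 2524.25 km

2524 km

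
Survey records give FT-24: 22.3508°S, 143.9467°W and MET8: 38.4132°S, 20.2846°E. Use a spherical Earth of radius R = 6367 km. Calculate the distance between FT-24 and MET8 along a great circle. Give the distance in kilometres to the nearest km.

13053 km

Δφ = -16.0624°,  Δλ = 164.2313°
a = sin²(Δφ/2) + cos φ₁ cos φ₂ sin²(Δλ/2) = 0.730568
c = 2·arcsin(√a) = 2.050071 rad = 117.4604°
d = R·c = 6367 × 2.050071 = 13052.8 km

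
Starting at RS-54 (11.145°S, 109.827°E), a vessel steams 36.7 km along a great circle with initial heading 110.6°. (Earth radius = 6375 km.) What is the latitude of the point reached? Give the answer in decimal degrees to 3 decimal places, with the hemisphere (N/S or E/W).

11.261°S

δ = d/R = 36.7/6375 = 0.005757 rad
φ₂ = arcsin(sin φ₁ cos δ + cos φ₁ sin δ cos θ)
   = arcsin(-0.19329·0.99998 + 0.98114·0.00576·-0.35184) = -11.26089°
λ₂ = λ₁ + atan2(sin θ sin δ cos φ₁, cos δ − sin φ₁ sin φ₂) = 110.14181°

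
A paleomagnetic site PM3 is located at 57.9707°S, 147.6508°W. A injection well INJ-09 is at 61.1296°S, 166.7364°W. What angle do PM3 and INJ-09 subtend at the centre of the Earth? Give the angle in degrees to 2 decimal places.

10.13°

Δφ = -3.1589°,  Δλ = -19.0856°
a = sin²(Δφ/2) + cos φ₁ cos φ₂ sin²(Δλ/2) = 0.007798
c = 2·arcsin(√a) = 0.176839 rad = 10.1321°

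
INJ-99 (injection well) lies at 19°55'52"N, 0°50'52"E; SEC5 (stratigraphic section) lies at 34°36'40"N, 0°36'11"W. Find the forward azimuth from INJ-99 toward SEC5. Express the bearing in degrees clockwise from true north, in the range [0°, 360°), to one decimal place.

INJ-99: φ = +19.93111°, λ = +0.84778°
SEC5: φ = +34.61111°, λ = -0.60306°
Δλ = -1.4508°
y = sin Δλ · cos φ₂ = -0.020838
x = cos φ₁ sin φ₂ − sin φ₁ cos φ₂ cos Δλ = 0.253510
θ = atan2(y, x) = -4.6991° → 355.3009° (mod 360°)

355.3°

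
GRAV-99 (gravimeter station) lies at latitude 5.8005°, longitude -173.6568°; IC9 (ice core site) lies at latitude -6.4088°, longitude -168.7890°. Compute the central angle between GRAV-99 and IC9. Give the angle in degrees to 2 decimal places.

Δφ = -12.2093°,  Δλ = 4.8678°
a = sin²(Δφ/2) + cos φ₁ cos φ₂ sin²(Δλ/2) = 0.013092
c = 2·arcsin(√a) = 0.229345 rad = 13.1405°

13.14°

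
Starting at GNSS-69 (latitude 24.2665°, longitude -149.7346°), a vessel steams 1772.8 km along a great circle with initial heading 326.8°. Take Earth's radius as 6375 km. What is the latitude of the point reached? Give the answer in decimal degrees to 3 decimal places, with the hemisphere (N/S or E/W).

37.200°N

δ = d/R = 1772.8/6375 = 0.278086 rad
φ₂ = arcsin(sin φ₁ cos δ + cos φ₁ sin δ cos θ)
   = arcsin(0.41098·0.96158 + 0.91164·0.27452·0.83676) = 37.20019°
λ₂ = λ₁ + atan2(sin θ sin δ cos φ₁, cos δ − sin φ₁ sin φ₂) = -160.61226°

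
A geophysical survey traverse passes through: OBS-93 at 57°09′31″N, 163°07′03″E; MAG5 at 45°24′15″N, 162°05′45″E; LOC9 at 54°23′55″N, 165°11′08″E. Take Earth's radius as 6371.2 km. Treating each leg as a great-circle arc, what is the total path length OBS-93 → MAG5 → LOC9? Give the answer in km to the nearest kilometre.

2333 km

OBS-93: φ = +57.15861°, λ = +163.11750°
MAG5: φ = +45.40417°, λ = +162.09583°
LOC9: φ = +54.39861°, λ = +165.18556°
OBS-93→MAG5: c = 0.205451 rad, d = 1308.97 km
MAG5→LOC9: c = 0.160738 rad, d = 1024.10 km
Total = 1308.97 + 1024.10 = 2333.06 km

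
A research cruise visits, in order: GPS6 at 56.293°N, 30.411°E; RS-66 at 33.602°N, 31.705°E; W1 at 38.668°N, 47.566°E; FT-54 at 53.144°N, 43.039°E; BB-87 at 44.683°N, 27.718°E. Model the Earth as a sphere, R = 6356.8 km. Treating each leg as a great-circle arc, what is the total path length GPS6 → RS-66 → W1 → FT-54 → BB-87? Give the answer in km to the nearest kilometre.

7142 km

GPS6→RS-66: c = 0.396338 rad, d = 2519.44 km
RS-66→W1: c = 0.240014 rad, d = 1525.72 km
W1→FT-54: c = 0.258434 rad, d = 1642.81 km
FT-54→BB-87: c = 0.228709 rad, d = 1453.86 km
Total = 2519.44 + 1525.72 + 1642.81 + 1453.86 = 7141.83 km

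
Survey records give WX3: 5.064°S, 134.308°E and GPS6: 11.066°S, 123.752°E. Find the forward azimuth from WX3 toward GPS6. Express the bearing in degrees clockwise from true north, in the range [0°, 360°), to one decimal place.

239.5°

Δλ = -10.5560°
y = sin Δλ · cos φ₂ = -0.179790
x = cos φ₁ sin φ₂ − sin φ₁ cos φ₂ cos Δλ = -0.106029
θ = atan2(y, x) = -120.5295° → 239.4705° (mod 360°)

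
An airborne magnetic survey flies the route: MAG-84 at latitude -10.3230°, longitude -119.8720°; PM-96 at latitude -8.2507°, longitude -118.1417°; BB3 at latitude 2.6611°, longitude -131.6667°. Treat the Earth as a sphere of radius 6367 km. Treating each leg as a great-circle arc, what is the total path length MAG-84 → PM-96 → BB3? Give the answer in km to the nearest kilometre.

MAG-84→PM-96: c = 0.046865 rad, d = 298.39 km
PM-96→BB3: c = 0.302803 rad, d = 1927.95 km
Total = 298.39 + 1927.95 = 2226.34 km

2226 km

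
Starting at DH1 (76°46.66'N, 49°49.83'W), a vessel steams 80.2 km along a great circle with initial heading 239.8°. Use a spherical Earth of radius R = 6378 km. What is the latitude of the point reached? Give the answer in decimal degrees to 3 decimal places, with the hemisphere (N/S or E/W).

76.401°N

DH1: φ = +76.77767°, λ = -49.83050°
δ = d/R = 80.2/6378 = 0.012574 rad
φ₂ = arcsin(sin φ₁ cos δ + cos φ₁ sin δ cos θ)
   = arcsin(0.97349·0.99992 + 0.22873·0.01257·-0.50302) = 76.40125°
λ₂ = λ₁ + atan2(sin θ sin δ cos φ₁, cos δ − sin φ₁ sin φ₂) = -52.47971°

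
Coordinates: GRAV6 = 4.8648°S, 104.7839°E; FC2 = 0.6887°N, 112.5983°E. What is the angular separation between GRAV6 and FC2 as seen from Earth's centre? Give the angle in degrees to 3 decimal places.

9.580°

Δφ = 5.5535°,  Δλ = 7.8144°
a = sin²(Δφ/2) + cos φ₁ cos φ₂ sin²(Δλ/2) = 0.006973
c = 2·arcsin(√a) = 0.167203 rad = 9.5800°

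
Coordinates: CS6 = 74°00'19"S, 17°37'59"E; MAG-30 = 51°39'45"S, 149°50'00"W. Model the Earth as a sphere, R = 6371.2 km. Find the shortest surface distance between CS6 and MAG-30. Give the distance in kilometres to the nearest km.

CS6: φ = -74.00528°, λ = +17.63306°
MAG-30: φ = -51.66250°, λ = -149.83333°
Δφ = 22.3428°,  Δλ = -167.4664°
a = sin²(Δφ/2) + cos φ₁ cos φ₂ sin²(Δλ/2) = 0.206421
c = 2·arcsin(√a) = 0.943253 rad = 54.0444°
d = R·c = 6371.2 × 0.943253 = 6009.7 km

6010 km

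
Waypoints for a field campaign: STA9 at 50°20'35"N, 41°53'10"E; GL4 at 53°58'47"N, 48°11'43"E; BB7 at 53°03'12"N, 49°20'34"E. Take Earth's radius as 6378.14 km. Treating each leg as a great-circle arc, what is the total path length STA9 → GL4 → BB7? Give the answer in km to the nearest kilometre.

STA9: φ = +50.34306°, λ = +41.88611°
GL4: φ = +53.97972°, λ = +48.19528°
BB7: φ = +53.05333°, λ = +49.34278°
STA9→GL4: c = 0.092626 rad, d = 590.78 km
GL4→BB7: c = 0.020080 rad, d = 128.07 km
Total = 590.78 + 128.07 = 718.85 km

719 km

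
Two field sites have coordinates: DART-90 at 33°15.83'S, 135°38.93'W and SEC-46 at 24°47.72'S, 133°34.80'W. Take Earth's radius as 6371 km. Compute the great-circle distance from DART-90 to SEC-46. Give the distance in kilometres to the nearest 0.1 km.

962.8 km

DART-90: φ = -33.26383°, λ = -135.64883°
SEC-46: φ = -24.79533°, λ = -133.58000°
Δφ = 8.4685°,  Δλ = 2.0688°
a = sin²(Δφ/2) + cos φ₁ cos φ₂ sin²(Δλ/2) = 0.005699
c = 2·arcsin(√a) = 0.151126 rad = 8.6589°
d = R·c = 6371 × 0.151126 = 962.8 km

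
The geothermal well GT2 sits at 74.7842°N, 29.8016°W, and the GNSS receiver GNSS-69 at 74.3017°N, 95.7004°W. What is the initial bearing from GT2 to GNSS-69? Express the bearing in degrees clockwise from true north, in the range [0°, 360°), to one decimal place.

300.6°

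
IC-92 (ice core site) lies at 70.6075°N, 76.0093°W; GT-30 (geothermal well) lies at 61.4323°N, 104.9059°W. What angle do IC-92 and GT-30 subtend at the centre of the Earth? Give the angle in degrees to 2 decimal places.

14.66°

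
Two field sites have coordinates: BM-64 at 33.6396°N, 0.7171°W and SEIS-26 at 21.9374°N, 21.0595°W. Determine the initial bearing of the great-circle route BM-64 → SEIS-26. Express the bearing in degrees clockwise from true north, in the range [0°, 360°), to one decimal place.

Δλ = -20.3424°
y = sin Δλ · cos φ₂ = -0.322459
x = cos φ₁ sin φ₂ − sin φ₁ cos φ₂ cos Δλ = -0.170777
θ = atan2(y, x) = -117.9061° → 242.0939° (mod 360°)

242.1°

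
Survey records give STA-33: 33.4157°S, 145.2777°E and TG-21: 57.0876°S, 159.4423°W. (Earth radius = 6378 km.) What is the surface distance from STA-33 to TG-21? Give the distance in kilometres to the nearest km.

Δφ = -23.6719°,  Δλ = 55.2800°
a = sin²(Δφ/2) + cos φ₁ cos φ₂ sin²(Δλ/2) = 0.139679
c = 2·arcsin(√a) = 0.766069 rad = 43.8925°
d = R·c = 6378 × 0.766069 = 4886.0 km

4886 km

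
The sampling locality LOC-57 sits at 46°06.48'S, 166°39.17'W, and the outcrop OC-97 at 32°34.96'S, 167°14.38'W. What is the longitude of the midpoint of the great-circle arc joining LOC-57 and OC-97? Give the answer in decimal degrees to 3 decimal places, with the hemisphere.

LOC-57: φ = -46.10800°, λ = -166.65283°
OC-97: φ = -32.58267°, λ = -167.23967°
Bx = cos φ₂ cos Δλ = 0.842571,  By = cos φ₂ sin Δλ = -0.008630
φₘ = atan2(sin φ₁ + sin φ₂, √((cos φ₁ + Bx)² + By²)) = -39.34570°
λₘ = λ₁ + atan2(By, cos φ₁ + Bx) = -166.97477°

166.975°W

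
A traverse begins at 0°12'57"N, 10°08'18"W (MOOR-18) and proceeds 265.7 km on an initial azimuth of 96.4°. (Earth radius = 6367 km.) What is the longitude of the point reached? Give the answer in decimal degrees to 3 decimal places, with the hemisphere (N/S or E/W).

7.762°W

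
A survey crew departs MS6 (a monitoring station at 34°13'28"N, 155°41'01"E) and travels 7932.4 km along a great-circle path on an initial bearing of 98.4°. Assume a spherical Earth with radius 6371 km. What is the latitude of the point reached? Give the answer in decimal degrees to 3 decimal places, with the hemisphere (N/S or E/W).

3.758°N

MS6: φ = +34.22444°, λ = +155.68361°
δ = d/R = 7932.4/6371 = 1.245079 rad
φ₂ = arcsin(sin φ₁ cos δ + cos φ₁ sin δ cos θ)
   = arcsin(0.56244·0.31999 + 0.82684·0.94742·-0.14608) = 3.75765°
λ₂ = λ₁ + atan2(sin θ sin δ cos φ₁, cos δ − sin φ₁ sin φ₂) = -134.38587°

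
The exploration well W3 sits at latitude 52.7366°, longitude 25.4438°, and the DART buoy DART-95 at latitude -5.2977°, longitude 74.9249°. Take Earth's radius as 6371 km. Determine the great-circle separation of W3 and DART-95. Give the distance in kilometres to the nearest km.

7944 km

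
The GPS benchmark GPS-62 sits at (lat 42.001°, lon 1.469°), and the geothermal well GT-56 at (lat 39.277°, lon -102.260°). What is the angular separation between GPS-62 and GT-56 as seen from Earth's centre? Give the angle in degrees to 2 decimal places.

Δφ = -2.7240°,  Δλ = -103.7290°
a = sin²(Δφ/2) + cos φ₁ cos φ₂ sin²(Δλ/2) = 0.356455
c = 2·arcsin(√a) = 1.279609 rad = 73.3162°

73.32°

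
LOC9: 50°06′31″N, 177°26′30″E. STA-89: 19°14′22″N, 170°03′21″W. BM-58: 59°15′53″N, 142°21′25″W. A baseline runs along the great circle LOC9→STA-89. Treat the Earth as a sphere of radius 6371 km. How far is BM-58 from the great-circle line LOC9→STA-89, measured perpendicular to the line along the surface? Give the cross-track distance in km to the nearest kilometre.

LOC9: φ = +50.10861°, λ = +177.44167°
STA-89: φ = +19.23944°, λ = -170.05583°
BM-58: φ = +59.26472°, λ = -142.35694°
δ₁₃ = central angle LOC9→BM-58 = 0.427914 rad  (haversine)
θ₁₃ = bearing LOC9→BM-58 = 52.651°,  θ₁₂ = bearing LOC9→STA-89 = 157.600°
dₓₜ = R·arcsin(sin δ₁₃ · sin(θ₁₃ − θ₁₂)) = 6371·arcsin(0.41497·sin(-104.950°)) = -2628.231 km
|dₓₜ| = 2628.231 km

2628 km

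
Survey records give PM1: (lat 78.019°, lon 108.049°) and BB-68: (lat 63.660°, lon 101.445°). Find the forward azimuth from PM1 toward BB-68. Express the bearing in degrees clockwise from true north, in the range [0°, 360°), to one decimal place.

191.8°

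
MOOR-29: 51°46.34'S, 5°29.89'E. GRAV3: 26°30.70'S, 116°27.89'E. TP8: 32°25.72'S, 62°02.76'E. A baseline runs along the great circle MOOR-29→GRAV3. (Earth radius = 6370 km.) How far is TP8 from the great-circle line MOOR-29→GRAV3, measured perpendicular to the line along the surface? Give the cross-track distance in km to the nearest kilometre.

2653 km

MOOR-29: φ = -51.77233°, λ = +5.49817°
GRAV3: φ = -26.51167°, λ = +116.46483°
TP8: φ = -32.42867°, λ = +62.04600°
δ₁₃ = central angle MOOR-29→TP8 = 0.782484 rad  (haversine)
θ₁₃ = bearing MOOR-29→TP8 = 87.262°,  θ₁₂ = bearing MOOR-29→GRAV3 = 122.276°
dₓₜ = R·arcsin(sin δ₁₃ · sin(θ₁₃ − θ₁₂)) = 6370·arcsin(0.70504·sin(-35.014°)) = -2652.925 km
|dₓₜ| = 2652.925 km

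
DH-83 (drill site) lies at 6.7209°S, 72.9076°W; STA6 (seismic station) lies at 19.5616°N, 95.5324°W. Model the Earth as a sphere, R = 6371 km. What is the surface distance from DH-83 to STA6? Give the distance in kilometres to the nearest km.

Δφ = 26.2825°,  Δλ = -22.6248°
a = sin²(Δφ/2) + cos φ₁ cos φ₂ sin²(Δλ/2) = 0.087697
c = 2·arcsin(√a) = 0.601292 rad = 34.4515°
d = R·c = 6371 × 0.601292 = 3830.8 km

3831 km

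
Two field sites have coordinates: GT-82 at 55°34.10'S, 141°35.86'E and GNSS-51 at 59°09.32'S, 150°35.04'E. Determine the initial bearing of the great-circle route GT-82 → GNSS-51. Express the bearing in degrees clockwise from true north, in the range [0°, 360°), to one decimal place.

GT-82: φ = -55.56833°, λ = +141.59767°
GNSS-51: φ = -59.15533°, λ = +150.58400°
Δλ = 8.9863°
y = sin Δλ · cos φ₂ = 0.080085
x = cos φ₁ sin φ₂ − sin φ₁ cos φ₂ cos Δλ = -0.067755
θ = atan2(y, x) = 130.2324° → 130.2324° (mod 360°)

130.2°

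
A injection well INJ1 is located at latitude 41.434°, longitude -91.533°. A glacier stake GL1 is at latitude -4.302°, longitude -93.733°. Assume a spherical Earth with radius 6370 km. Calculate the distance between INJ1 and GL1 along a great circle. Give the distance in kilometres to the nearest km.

5090 km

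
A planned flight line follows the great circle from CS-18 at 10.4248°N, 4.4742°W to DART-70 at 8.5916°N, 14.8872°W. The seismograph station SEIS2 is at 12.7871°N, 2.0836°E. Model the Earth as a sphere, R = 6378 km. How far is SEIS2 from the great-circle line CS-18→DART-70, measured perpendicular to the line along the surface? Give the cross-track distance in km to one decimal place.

152.8 km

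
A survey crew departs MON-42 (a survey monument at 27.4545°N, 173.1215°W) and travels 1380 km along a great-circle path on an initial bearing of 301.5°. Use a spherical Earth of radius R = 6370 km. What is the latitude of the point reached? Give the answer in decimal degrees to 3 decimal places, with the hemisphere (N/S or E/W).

δ = d/R = 1380/6370 = 0.216641 rad
φ₂ = arcsin(sin φ₁ cos δ + cos φ₁ sin δ cos θ)
   = arcsin(0.46104·0.97663 + 0.88738·0.21495·0.52250) = 33.36217°
λ₂ = λ₁ + atan2(sin θ sin δ cos φ₁, cos δ − sin φ₁ sin φ₂) = 174.20263°

33.362°N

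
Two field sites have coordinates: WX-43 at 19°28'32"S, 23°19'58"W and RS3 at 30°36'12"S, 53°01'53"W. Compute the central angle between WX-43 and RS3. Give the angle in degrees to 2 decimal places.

29.00°

WX-43: φ = -19.47556°, λ = -23.33278°
RS3: φ = -30.60333°, λ = -53.03139°
Δφ = -11.1278°,  Δλ = -29.6986°
a = sin²(Δφ/2) + cos φ₁ cos φ₂ sin²(Δλ/2) = 0.062696
c = 2·arcsin(√a) = 0.506170 rad = 29.0014°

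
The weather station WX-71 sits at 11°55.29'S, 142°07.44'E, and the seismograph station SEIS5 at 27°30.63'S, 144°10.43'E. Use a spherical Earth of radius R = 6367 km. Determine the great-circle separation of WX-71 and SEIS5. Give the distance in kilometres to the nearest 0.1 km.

1745.4 km

WX-71: φ = -11.92150°, λ = +142.12400°
SEIS5: φ = -27.51050°, λ = +144.17383°
Δφ = -15.5890°,  Δλ = 2.0498°
a = sin²(Δφ/2) + cos φ₁ cos φ₂ sin²(Δλ/2) = 0.018671
c = 2·arcsin(√a) = 0.274138 rad = 15.7070°
d = R·c = 6367 × 0.274138 = 1745.4 km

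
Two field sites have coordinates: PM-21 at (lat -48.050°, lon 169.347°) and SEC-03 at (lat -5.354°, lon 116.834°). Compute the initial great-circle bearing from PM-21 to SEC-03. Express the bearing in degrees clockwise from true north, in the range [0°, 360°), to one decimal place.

296.2°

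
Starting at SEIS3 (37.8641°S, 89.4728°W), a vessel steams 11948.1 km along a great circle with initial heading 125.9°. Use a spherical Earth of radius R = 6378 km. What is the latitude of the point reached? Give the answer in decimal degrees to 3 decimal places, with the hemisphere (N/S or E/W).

δ = d/R = 11948.1/6378 = 1.873330 rad
φ₂ = arcsin(sin φ₁ cos δ + cos φ₁ sin δ cos θ)
   = arcsin(-0.61379·-0.29794 + 0.78947·0.95458·-0.58637) = -15.01228°
λ₂ = λ₁ + atan2(sin θ sin δ cos φ₁, cos δ − sin φ₁ sin φ₂) = 37.34199°

15.012°S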